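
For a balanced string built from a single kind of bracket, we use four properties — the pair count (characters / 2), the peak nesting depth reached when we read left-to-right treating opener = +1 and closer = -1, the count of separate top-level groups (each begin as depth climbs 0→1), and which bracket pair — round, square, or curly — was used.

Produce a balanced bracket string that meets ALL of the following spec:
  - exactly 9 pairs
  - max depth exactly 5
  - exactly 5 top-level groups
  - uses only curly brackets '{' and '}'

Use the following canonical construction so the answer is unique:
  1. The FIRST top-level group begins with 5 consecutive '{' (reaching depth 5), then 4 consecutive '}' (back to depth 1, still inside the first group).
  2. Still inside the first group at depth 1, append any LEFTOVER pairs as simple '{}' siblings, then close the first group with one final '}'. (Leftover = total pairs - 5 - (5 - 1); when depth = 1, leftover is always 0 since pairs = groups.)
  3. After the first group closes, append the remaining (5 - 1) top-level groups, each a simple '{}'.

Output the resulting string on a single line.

Spec: pairs=9 depth=5 groups=5
Leftover pairs = 9 - 5 - (5-1) = 0
First group: deep chain of depth 5 + 0 sibling pairs
Remaining 4 groups: simple '{}' each

Answer: {{{{{}}}}}{}{}{}{}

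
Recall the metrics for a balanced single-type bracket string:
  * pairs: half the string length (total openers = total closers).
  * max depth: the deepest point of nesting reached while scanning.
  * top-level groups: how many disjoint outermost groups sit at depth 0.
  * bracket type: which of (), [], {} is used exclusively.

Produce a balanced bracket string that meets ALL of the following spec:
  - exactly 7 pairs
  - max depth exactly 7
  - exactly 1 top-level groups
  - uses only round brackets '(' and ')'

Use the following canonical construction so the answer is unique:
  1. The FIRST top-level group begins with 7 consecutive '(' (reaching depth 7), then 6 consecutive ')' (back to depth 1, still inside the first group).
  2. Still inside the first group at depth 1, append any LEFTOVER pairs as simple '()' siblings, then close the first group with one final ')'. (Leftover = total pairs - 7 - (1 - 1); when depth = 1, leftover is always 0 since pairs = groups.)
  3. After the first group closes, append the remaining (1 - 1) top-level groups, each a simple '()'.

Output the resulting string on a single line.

Answer: ((((((()))))))

Derivation:
Spec: pairs=7 depth=7 groups=1
Leftover pairs = 7 - 7 - (1-1) = 0
First group: deep chain of depth 7 + 0 sibling pairs
Remaining 0 groups: simple '()' each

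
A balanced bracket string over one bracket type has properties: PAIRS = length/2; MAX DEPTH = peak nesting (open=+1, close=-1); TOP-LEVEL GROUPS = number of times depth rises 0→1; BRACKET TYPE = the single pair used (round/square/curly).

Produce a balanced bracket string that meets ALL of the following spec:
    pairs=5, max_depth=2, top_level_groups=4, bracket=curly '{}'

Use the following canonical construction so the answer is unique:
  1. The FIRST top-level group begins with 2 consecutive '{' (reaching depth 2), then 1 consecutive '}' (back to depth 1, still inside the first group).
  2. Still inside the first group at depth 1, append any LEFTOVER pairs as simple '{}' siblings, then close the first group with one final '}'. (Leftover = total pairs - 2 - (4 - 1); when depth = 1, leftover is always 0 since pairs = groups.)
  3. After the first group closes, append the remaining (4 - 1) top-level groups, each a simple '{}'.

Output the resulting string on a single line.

Answer: {{}}{}{}{}

Derivation:
Spec: pairs=5 depth=2 groups=4
Leftover pairs = 5 - 2 - (4-1) = 0
First group: deep chain of depth 2 + 0 sibling pairs
Remaining 3 groups: simple '{}' each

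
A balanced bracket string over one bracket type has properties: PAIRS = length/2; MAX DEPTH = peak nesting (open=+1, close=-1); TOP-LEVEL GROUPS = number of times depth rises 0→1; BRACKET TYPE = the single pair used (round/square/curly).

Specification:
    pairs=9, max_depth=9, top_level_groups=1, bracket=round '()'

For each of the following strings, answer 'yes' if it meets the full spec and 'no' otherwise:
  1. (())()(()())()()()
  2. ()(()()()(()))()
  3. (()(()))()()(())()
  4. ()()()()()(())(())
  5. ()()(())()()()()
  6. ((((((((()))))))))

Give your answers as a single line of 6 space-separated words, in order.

String 1 '(())()(()())()()()': depth seq [1 2 1 0 1 0 1 2 1 2 1 0 1 0 1 0 1 0]
  -> pairs=9 depth=2 groups=6 -> no
String 2 '()(()()()(()))()': depth seq [1 0 1 2 1 2 1 2 1 2 3 2 1 0 1 0]
  -> pairs=8 depth=3 groups=3 -> no
String 3 '(()(()))()()(())()': depth seq [1 2 1 2 3 2 1 0 1 0 1 0 1 2 1 0 1 0]
  -> pairs=9 depth=3 groups=5 -> no
String 4 '()()()()()(())(())': depth seq [1 0 1 0 1 0 1 0 1 0 1 2 1 0 1 2 1 0]
  -> pairs=9 depth=2 groups=7 -> no
String 5 '()()(())()()()()': depth seq [1 0 1 0 1 2 1 0 1 0 1 0 1 0 1 0]
  -> pairs=8 depth=2 groups=7 -> no
String 6 '((((((((()))))))))': depth seq [1 2 3 4 5 6 7 8 9 8 7 6 5 4 3 2 1 0]
  -> pairs=9 depth=9 groups=1 -> yes

Answer: no no no no no yes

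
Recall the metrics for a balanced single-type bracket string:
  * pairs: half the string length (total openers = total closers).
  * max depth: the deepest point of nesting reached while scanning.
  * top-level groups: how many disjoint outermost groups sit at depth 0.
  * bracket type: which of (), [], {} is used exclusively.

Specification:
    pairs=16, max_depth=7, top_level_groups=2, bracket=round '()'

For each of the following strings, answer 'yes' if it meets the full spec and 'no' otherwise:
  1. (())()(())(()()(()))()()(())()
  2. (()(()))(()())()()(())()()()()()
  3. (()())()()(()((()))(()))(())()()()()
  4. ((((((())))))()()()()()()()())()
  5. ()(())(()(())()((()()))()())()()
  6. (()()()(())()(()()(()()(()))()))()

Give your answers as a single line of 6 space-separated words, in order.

Answer: no no no yes no no

Derivation:
String 1 '(())()(())(()()(()))()()(())()': depth seq [1 2 1 0 1 0 1 2 1 0 1 2 1 2 1 2 3 2 1 0 1 0 1 0 1 2 1 0 1 0]
  -> pairs=15 depth=3 groups=8 -> no
String 2 '(()(()))(()())()()(())()()()()()': depth seq [1 2 1 2 3 2 1 0 1 2 1 2 1 0 1 0 1 0 1 2 1 0 1 0 1 0 1 0 1 0 1 0]
  -> pairs=16 depth=3 groups=10 -> no
String 3 '(()())()()(()((()))(()))(())()()()()': depth seq [1 2 1 2 1 0 1 0 1 0 1 2 1 2 3 4 3 2 1 2 3 2 1 0 1 2 1 0 1 0 1 0 1 0 1 0]
  -> pairs=18 depth=4 groups=9 -> no
String 4 '((((((())))))()()()()()()()())()': depth seq [1 2 3 4 5 6 7 6 5 4 3 2 1 2 1 2 1 2 1 2 1 2 1 2 1 2 1 2 1 0 1 0]
  -> pairs=16 depth=7 groups=2 -> yes
String 5 '()(())(()(())()((()()))()())()()': depth seq [1 0 1 2 1 0 1 2 1 2 3 2 1 2 1 2 3 4 3 4 3 2 1 2 1 2 1 0 1 0 1 0]
  -> pairs=16 depth=4 groups=5 -> no
String 6 '(()()()(())()(()()(()()(()))()))()': depth seq [1 2 1 2 1 2 1 2 3 2 1 2 1 2 3 2 3 2 3 4 3 4 3 4 5 4 3 2 3 2 1 0 1 0]
  -> pairs=17 depth=5 groups=2 -> no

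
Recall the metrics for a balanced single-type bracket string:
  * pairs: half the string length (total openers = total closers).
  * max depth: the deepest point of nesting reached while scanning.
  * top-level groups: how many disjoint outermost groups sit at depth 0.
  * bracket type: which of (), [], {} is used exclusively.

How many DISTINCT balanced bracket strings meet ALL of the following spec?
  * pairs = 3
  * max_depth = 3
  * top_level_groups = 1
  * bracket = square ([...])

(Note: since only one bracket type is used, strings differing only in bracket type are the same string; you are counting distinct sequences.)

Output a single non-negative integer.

Spec: pairs=3 depth=3 groups=1
Count(depth <= 3) = 2
Count(depth <= 2) = 1
Count(depth == 3) = 2 - 1 = 1

Answer: 1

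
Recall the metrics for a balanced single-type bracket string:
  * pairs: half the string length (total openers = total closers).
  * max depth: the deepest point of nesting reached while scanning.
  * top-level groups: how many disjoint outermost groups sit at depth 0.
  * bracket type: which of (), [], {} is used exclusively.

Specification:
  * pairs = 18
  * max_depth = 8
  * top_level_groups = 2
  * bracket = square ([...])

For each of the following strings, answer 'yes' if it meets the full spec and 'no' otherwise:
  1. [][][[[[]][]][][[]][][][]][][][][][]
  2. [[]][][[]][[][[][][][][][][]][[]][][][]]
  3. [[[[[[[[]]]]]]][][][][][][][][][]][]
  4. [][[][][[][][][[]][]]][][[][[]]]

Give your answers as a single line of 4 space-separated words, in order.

String 1 '[][][[[[]][]][][[]][][][]][][][][][]': depth seq [1 0 1 0 1 2 3 4 3 2 3 2 1 2 1 2 3 2 1 2 1 2 1 2 1 0 1 0 1 0 1 0 1 0 1 0]
  -> pairs=18 depth=4 groups=8 -> no
String 2 '[[]][][[]][[][[][][][][][][]][[]][][][]]': depth seq [1 2 1 0 1 0 1 2 1 0 1 2 1 2 3 2 3 2 3 2 3 2 3 2 3 2 3 2 1 2 3 2 1 2 1 2 1 2 1 0]
  -> pairs=20 depth=3 groups=4 -> no
String 3 '[[[[[[[[]]]]]]][][][][][][][][][]][]': depth seq [1 2 3 4 5 6 7 8 7 6 5 4 3 2 1 2 1 2 1 2 1 2 1 2 1 2 1 2 1 2 1 2 1 0 1 0]
  -> pairs=18 depth=8 groups=2 -> yes
String 4 '[][[][][[][][][[]][]]][][[][[]]]': depth seq [1 0 1 2 1 2 1 2 3 2 3 2 3 2 3 4 3 2 3 2 1 0 1 0 1 2 1 2 3 2 1 0]
  -> pairs=16 depth=4 groups=4 -> no

Answer: no no yes no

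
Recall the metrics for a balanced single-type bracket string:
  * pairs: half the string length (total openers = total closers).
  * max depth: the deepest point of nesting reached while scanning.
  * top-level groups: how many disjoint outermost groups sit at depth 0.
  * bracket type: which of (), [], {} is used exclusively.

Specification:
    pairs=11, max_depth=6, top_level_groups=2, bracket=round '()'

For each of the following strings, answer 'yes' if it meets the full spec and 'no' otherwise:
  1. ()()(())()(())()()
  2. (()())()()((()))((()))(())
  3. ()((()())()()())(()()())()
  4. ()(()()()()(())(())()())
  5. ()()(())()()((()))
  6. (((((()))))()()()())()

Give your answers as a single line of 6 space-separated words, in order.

String 1 '()()(())()(())()()': depth seq [1 0 1 0 1 2 1 0 1 0 1 2 1 0 1 0 1 0]
  -> pairs=9 depth=2 groups=7 -> no
String 2 '(()())()()((()))((()))(())': depth seq [1 2 1 2 1 0 1 0 1 0 1 2 3 2 1 0 1 2 3 2 1 0 1 2 1 0]
  -> pairs=13 depth=3 groups=6 -> no
String 3 '()((()())()()())(()()())()': depth seq [1 0 1 2 3 2 3 2 1 2 1 2 1 2 1 0 1 2 1 2 1 2 1 0 1 0]
  -> pairs=13 depth=3 groups=4 -> no
String 4 '()(()()()()(())(())()())': depth seq [1 0 1 2 1 2 1 2 1 2 1 2 3 2 1 2 3 2 1 2 1 2 1 0]
  -> pairs=12 depth=3 groups=2 -> no
String 5 '()()(())()()((()))': depth seq [1 0 1 0 1 2 1 0 1 0 1 0 1 2 3 2 1 0]
  -> pairs=9 depth=3 groups=6 -> no
String 6 '(((((()))))()()()())()': depth seq [1 2 3 4 5 6 5 4 3 2 1 2 1 2 1 2 1 2 1 0 1 0]
  -> pairs=11 depth=6 groups=2 -> yes

Answer: no no no no no yes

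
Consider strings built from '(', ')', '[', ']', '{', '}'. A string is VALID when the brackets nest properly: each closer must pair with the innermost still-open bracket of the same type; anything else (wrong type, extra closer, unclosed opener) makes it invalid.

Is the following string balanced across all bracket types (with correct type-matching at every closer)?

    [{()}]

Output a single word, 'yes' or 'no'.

pos 0: push '['; stack = [
pos 1: push '{'; stack = [{
pos 2: push '('; stack = [{(
pos 3: ')' matches '('; pop; stack = [{
pos 4: '}' matches '{'; pop; stack = [
pos 5: ']' matches '['; pop; stack = (empty)
end: stack empty → VALID
Verdict: properly nested → yes

Answer: yes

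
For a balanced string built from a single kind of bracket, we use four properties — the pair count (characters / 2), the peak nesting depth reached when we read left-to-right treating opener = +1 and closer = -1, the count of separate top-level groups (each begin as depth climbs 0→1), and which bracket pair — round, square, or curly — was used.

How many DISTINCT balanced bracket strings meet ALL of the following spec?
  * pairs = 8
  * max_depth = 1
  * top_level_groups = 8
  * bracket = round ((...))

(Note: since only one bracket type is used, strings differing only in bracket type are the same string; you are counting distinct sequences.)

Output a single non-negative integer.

Answer: 1

Derivation:
Spec: pairs=8 depth=1 groups=8
Count(depth <= 1) = 1
Count(depth <= 0) = 0
Count(depth == 1) = 1 - 0 = 1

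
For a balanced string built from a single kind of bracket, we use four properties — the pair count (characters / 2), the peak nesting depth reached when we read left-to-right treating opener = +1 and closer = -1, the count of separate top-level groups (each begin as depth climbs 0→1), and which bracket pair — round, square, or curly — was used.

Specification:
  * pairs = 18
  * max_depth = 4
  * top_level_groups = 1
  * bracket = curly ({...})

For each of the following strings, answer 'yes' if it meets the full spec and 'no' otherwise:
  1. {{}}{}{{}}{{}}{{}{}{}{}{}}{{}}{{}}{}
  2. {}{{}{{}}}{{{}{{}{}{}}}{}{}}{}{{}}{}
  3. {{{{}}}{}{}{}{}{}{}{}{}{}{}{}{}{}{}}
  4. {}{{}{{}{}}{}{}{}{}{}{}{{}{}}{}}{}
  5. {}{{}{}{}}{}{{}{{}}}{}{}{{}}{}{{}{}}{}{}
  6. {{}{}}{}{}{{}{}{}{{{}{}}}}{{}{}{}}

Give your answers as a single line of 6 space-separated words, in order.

Answer: no no yes no no no

Derivation:
String 1 '{{}}{}{{}}{{}}{{}{}{}{}{}}{{}}{{}}{}': depth seq [1 2 1 0 1 0 1 2 1 0 1 2 1 0 1 2 1 2 1 2 1 2 1 2 1 0 1 2 1 0 1 2 1 0 1 0]
  -> pairs=18 depth=2 groups=8 -> no
String 2 '{}{{}{{}}}{{{}{{}{}{}}}{}{}}{}{{}}{}': depth seq [1 0 1 2 1 2 3 2 1 0 1 2 3 2 3 4 3 4 3 4 3 2 1 2 1 2 1 0 1 0 1 2 1 0 1 0]
  -> pairs=18 depth=4 groups=6 -> no
String 3 '{{{{}}}{}{}{}{}{}{}{}{}{}{}{}{}{}{}}': depth seq [1 2 3 4 3 2 1 2 1 2 1 2 1 2 1 2 1 2 1 2 1 2 1 2 1 2 1 2 1 2 1 2 1 2 1 0]
  -> pairs=18 depth=4 groups=1 -> yes
String 4 '{}{{}{{}{}}{}{}{}{}{}{}{{}{}}{}}{}': depth seq [1 0 1 2 1 2 3 2 3 2 1 2 1 2 1 2 1 2 1 2 1 2 1 2 3 2 3 2 1 2 1 0 1 0]
  -> pairs=17 depth=3 groups=3 -> no
String 5 '{}{{}{}{}}{}{{}{{}}}{}{}{{}}{}{{}{}}{}{}': depth seq [1 0 1 2 1 2 1 2 1 0 1 0 1 2 1 2 3 2 1 0 1 0 1 0 1 2 1 0 1 0 1 2 1 2 1 0 1 0 1 0]
  -> pairs=20 depth=3 groups=11 -> no
String 6 '{{}{}}{}{}{{}{}{}{{{}{}}}}{{}{}{}}': depth seq [1 2 1 2 1 0 1 0 1 0 1 2 1 2 1 2 1 2 3 4 3 4 3 2 1 0 1 2 1 2 1 2 1 0]
  -> pairs=17 depth=4 groups=5 -> no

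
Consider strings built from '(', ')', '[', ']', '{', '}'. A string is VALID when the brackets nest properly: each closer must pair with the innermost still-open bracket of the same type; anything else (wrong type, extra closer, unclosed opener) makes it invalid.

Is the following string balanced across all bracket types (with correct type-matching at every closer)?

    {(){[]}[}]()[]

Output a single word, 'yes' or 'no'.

pos 0: push '{'; stack = {
pos 1: push '('; stack = {(
pos 2: ')' matches '('; pop; stack = {
pos 3: push '{'; stack = {{
pos 4: push '['; stack = {{[
pos 5: ']' matches '['; pop; stack = {{
pos 6: '}' matches '{'; pop; stack = {
pos 7: push '['; stack = {[
pos 8: saw closer '}' but top of stack is '[' (expected ']') → INVALID
Verdict: type mismatch at position 8: '}' closes '[' → no

Answer: no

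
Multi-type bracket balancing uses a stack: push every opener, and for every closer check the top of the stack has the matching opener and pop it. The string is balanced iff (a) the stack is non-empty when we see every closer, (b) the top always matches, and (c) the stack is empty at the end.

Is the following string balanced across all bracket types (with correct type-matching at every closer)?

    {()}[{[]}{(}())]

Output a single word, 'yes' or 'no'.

pos 0: push '{'; stack = {
pos 1: push '('; stack = {(
pos 2: ')' matches '('; pop; stack = {
pos 3: '}' matches '{'; pop; stack = (empty)
pos 4: push '['; stack = [
pos 5: push '{'; stack = [{
pos 6: push '['; stack = [{[
pos 7: ']' matches '['; pop; stack = [{
pos 8: '}' matches '{'; pop; stack = [
pos 9: push '{'; stack = [{
pos 10: push '('; stack = [{(
pos 11: saw closer '}' but top of stack is '(' (expected ')') → INVALID
Verdict: type mismatch at position 11: '}' closes '(' → no

Answer: no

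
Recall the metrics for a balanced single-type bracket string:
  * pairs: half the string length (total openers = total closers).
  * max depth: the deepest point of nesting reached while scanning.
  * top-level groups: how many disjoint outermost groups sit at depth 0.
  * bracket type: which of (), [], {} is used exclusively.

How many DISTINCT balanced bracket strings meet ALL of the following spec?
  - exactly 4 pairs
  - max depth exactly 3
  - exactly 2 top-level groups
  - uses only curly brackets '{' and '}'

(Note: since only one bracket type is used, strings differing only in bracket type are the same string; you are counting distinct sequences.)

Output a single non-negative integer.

Answer: 2

Derivation:
Spec: pairs=4 depth=3 groups=2
Count(depth <= 3) = 5
Count(depth <= 2) = 3
Count(depth == 3) = 5 - 3 = 2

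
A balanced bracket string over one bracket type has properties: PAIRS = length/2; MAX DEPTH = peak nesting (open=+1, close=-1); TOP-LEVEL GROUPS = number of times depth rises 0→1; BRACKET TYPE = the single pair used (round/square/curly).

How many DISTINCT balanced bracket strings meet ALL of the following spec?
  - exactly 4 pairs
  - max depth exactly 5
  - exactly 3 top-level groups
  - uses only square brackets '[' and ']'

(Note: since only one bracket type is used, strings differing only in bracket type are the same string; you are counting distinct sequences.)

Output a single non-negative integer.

Spec: pairs=4 depth=5 groups=3
Count(depth <= 5) = 3
Count(depth <= 4) = 3
Count(depth == 5) = 3 - 3 = 0

Answer: 0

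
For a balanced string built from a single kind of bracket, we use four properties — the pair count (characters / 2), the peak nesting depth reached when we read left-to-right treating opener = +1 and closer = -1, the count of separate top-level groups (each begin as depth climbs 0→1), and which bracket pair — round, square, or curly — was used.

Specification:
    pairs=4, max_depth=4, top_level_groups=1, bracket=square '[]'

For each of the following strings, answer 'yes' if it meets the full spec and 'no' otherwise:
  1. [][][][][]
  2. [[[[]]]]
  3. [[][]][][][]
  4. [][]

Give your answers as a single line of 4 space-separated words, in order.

String 1 '[][][][][]': depth seq [1 0 1 0 1 0 1 0 1 0]
  -> pairs=5 depth=1 groups=5 -> no
String 2 '[[[[]]]]': depth seq [1 2 3 4 3 2 1 0]
  -> pairs=4 depth=4 groups=1 -> yes
String 3 '[[][]][][][]': depth seq [1 2 1 2 1 0 1 0 1 0 1 0]
  -> pairs=6 depth=2 groups=4 -> no
String 4 '[][]': depth seq [1 0 1 0]
  -> pairs=2 depth=1 groups=2 -> no

Answer: no yes no no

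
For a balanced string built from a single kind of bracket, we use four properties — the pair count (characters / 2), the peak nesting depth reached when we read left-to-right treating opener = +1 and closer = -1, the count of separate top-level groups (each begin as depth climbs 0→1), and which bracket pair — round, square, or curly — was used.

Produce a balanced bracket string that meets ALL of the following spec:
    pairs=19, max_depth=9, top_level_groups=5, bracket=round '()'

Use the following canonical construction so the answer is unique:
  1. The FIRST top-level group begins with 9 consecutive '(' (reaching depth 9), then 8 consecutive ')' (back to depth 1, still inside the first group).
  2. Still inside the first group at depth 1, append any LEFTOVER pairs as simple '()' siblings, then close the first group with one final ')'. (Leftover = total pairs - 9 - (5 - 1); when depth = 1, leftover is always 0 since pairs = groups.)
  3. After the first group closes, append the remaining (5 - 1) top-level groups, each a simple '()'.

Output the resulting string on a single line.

Answer: ((((((((())))))))()()()()()())()()()()

Derivation:
Spec: pairs=19 depth=9 groups=5
Leftover pairs = 19 - 9 - (5-1) = 6
First group: deep chain of depth 9 + 6 sibling pairs
Remaining 4 groups: simple '()' each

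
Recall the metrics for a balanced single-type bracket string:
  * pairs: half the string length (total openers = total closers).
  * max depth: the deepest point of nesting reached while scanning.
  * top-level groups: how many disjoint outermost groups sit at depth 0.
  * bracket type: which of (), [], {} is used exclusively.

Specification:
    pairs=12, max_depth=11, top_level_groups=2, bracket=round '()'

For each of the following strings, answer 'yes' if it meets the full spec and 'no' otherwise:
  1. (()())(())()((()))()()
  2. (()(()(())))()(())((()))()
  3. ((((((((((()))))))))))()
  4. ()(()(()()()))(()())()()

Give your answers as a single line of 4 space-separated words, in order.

Answer: no no yes no

Derivation:
String 1 '(()())(())()((()))()()': depth seq [1 2 1 2 1 0 1 2 1 0 1 0 1 2 3 2 1 0 1 0 1 0]
  -> pairs=11 depth=3 groups=6 -> no
String 2 '(()(()(())))()(())((()))()': depth seq [1 2 1 2 3 2 3 4 3 2 1 0 1 0 1 2 1 0 1 2 3 2 1 0 1 0]
  -> pairs=13 depth=4 groups=5 -> no
String 3 '((((((((((()))))))))))()': depth seq [1 2 3 4 5 6 7 8 9 10 11 10 9 8 7 6 5 4 3 2 1 0 1 0]
  -> pairs=12 depth=11 groups=2 -> yes
String 4 '()(()(()()()))(()())()()': depth seq [1 0 1 2 1 2 3 2 3 2 3 2 1 0 1 2 1 2 1 0 1 0 1 0]
  -> pairs=12 depth=3 groups=5 -> no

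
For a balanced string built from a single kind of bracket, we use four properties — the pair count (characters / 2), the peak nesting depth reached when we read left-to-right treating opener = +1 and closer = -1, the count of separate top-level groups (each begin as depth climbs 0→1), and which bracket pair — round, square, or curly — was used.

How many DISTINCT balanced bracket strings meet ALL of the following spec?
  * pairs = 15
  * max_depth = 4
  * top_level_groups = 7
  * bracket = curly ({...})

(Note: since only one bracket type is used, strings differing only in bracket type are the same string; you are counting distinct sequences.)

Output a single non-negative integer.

Answer: 58079

Derivation:
Spec: pairs=15 depth=4 groups=7
Count(depth <= 4) = 117985
Count(depth <= 3) = 59906
Count(depth == 4) = 117985 - 59906 = 58079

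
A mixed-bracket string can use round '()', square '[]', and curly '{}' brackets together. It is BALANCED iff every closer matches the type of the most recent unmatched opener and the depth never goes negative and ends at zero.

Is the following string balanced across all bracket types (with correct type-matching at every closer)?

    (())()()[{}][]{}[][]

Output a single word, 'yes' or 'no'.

Answer: yes

Derivation:
pos 0: push '('; stack = (
pos 1: push '('; stack = ((
pos 2: ')' matches '('; pop; stack = (
pos 3: ')' matches '('; pop; stack = (empty)
pos 4: push '('; stack = (
pos 5: ')' matches '('; pop; stack = (empty)
pos 6: push '('; stack = (
pos 7: ')' matches '('; pop; stack = (empty)
pos 8: push '['; stack = [
pos 9: push '{'; stack = [{
pos 10: '}' matches '{'; pop; stack = [
pos 11: ']' matches '['; pop; stack = (empty)
pos 12: push '['; stack = [
pos 13: ']' matches '['; pop; stack = (empty)
pos 14: push '{'; stack = {
pos 15: '}' matches '{'; pop; stack = (empty)
pos 16: push '['; stack = [
pos 17: ']' matches '['; pop; stack = (empty)
pos 18: push '['; stack = [
pos 19: ']' matches '['; pop; stack = (empty)
end: stack empty → VALID
Verdict: properly nested → yes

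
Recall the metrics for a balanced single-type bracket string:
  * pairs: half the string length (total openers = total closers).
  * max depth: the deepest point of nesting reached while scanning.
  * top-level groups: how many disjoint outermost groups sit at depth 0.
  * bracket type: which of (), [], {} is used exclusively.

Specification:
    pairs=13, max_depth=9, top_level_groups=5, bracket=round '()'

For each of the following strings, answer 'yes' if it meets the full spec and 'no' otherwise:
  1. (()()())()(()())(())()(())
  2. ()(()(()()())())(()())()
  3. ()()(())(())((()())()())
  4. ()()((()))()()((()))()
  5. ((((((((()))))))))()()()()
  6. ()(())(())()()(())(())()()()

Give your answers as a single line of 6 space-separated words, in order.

Answer: no no no no yes no

Derivation:
String 1 '(()()())()(()())(())()(())': depth seq [1 2 1 2 1 2 1 0 1 0 1 2 1 2 1 0 1 2 1 0 1 0 1 2 1 0]
  -> pairs=13 depth=2 groups=6 -> no
String 2 '()(()(()()())())(()())()': depth seq [1 0 1 2 1 2 3 2 3 2 3 2 1 2 1 0 1 2 1 2 1 0 1 0]
  -> pairs=12 depth=3 groups=4 -> no
String 3 '()()(())(())((()())()())': depth seq [1 0 1 0 1 2 1 0 1 2 1 0 1 2 3 2 3 2 1 2 1 2 1 0]
  -> pairs=12 depth=3 groups=5 -> no
String 4 '()()((()))()()((()))()': depth seq [1 0 1 0 1 2 3 2 1 0 1 0 1 0 1 2 3 2 1 0 1 0]
  -> pairs=11 depth=3 groups=7 -> no
String 5 '((((((((()))))))))()()()()': depth seq [1 2 3 4 5 6 7 8 9 8 7 6 5 4 3 2 1 0 1 0 1 0 1 0 1 0]
  -> pairs=13 depth=9 groups=5 -> yes
String 6 '()(())(())()()(())(())()()()': depth seq [1 0 1 2 1 0 1 2 1 0 1 0 1 0 1 2 1 0 1 2 1 0 1 0 1 0 1 0]
  -> pairs=14 depth=2 groups=10 -> no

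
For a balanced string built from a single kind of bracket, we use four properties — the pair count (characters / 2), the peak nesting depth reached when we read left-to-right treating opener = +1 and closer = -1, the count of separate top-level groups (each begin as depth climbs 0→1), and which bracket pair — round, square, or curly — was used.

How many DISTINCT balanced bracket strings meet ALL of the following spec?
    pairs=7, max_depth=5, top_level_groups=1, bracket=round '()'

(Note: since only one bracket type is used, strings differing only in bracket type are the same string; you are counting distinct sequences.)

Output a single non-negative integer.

Spec: pairs=7 depth=5 groups=1
Count(depth <= 5) = 122
Count(depth <= 4) = 89
Count(depth == 5) = 122 - 89 = 33

Answer: 33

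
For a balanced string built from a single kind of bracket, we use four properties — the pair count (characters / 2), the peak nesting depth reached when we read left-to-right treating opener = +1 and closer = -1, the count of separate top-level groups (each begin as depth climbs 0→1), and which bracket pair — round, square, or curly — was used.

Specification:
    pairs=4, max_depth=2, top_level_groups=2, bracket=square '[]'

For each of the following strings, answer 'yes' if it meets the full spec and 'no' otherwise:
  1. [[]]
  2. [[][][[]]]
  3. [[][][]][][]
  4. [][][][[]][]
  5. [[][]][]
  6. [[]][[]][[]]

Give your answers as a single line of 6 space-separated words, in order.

String 1 '[[]]': depth seq [1 2 1 0]
  -> pairs=2 depth=2 groups=1 -> no
String 2 '[[][][[]]]': depth seq [1 2 1 2 1 2 3 2 1 0]
  -> pairs=5 depth=3 groups=1 -> no
String 3 '[[][][]][][]': depth seq [1 2 1 2 1 2 1 0 1 0 1 0]
  -> pairs=6 depth=2 groups=3 -> no
String 4 '[][][][[]][]': depth seq [1 0 1 0 1 0 1 2 1 0 1 0]
  -> pairs=6 depth=2 groups=5 -> no
String 5 '[[][]][]': depth seq [1 2 1 2 1 0 1 0]
  -> pairs=4 depth=2 groups=2 -> yes
String 6 '[[]][[]][[]]': depth seq [1 2 1 0 1 2 1 0 1 2 1 0]
  -> pairs=6 depth=2 groups=3 -> no

Answer: no no no no yes no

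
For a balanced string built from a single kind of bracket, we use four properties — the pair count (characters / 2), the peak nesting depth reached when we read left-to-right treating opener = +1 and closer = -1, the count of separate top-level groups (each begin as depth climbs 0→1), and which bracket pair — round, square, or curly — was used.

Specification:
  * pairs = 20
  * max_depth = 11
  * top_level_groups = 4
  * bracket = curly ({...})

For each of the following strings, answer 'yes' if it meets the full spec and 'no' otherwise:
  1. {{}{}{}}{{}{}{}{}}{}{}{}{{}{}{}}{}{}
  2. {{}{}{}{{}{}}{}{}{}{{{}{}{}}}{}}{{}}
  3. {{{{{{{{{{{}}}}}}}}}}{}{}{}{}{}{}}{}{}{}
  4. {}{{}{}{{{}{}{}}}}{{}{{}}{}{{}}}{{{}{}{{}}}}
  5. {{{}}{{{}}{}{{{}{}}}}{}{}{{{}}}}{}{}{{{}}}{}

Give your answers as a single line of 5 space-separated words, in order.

Answer: no no yes no no

Derivation:
String 1 '{{}{}{}}{{}{}{}{}}{}{}{}{{}{}{}}{}{}': depth seq [1 2 1 2 1 2 1 0 1 2 1 2 1 2 1 2 1 0 1 0 1 0 1 0 1 2 1 2 1 2 1 0 1 0 1 0]
  -> pairs=18 depth=2 groups=8 -> no
String 2 '{{}{}{}{{}{}}{}{}{}{{{}{}{}}}{}}{{}}': depth seq [1 2 1 2 1 2 1 2 3 2 3 2 1 2 1 2 1 2 1 2 3 4 3 4 3 4 3 2 1 2 1 0 1 2 1 0]
  -> pairs=18 depth=4 groups=2 -> no
String 3 '{{{{{{{{{{{}}}}}}}}}}{}{}{}{}{}{}}{}{}{}': depth seq [1 2 3 4 5 6 7 8 9 10 11 10 9 8 7 6 5 4 3 2 1 2 1 2 1 2 1 2 1 2 1 2 1 0 1 0 1 0 1 0]
  -> pairs=20 depth=11 groups=4 -> yes
String 4 '{}{{}{}{{{}{}{}}}}{{}{{}}{}{{}}}{{{}{}{{}}}}': depth seq [1 0 1 2 1 2 1 2 3 4 3 4 3 4 3 2 1 0 1 2 1 2 3 2 1 2 1 2 3 2 1 0 1 2 3 2 3 2 3 4 3 2 1 0]
  -> pairs=22 depth=4 groups=4 -> no
String 5 '{{{}}{{{}}{}{{{}{}}}}{}{}{{{}}}}{}{}{{{}}}{}': depth seq [1 2 3 2 1 2 3 4 3 2 3 2 3 4 5 4 5 4 3 2 1 2 1 2 1 2 3 4 3 2 1 0 1 0 1 0 1 2 3 2 1 0 1 0]
  -> pairs=22 depth=5 groups=5 -> no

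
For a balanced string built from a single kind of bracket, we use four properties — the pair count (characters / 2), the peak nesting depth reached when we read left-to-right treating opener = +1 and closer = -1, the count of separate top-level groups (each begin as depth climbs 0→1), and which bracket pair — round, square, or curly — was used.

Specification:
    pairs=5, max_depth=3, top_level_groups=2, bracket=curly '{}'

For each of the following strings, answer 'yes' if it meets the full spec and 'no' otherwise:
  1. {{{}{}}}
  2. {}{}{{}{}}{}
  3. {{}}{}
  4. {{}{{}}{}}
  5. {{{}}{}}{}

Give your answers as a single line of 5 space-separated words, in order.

String 1 '{{{}{}}}': depth seq [1 2 3 2 3 2 1 0]
  -> pairs=4 depth=3 groups=1 -> no
String 2 '{}{}{{}{}}{}': depth seq [1 0 1 0 1 2 1 2 1 0 1 0]
  -> pairs=6 depth=2 groups=4 -> no
String 3 '{{}}{}': depth seq [1 2 1 0 1 0]
  -> pairs=3 depth=2 groups=2 -> no
String 4 '{{}{{}}{}}': depth seq [1 2 1 2 3 2 1 2 1 0]
  -> pairs=5 depth=3 groups=1 -> no
String 5 '{{{}}{}}{}': depth seq [1 2 3 2 1 2 1 0 1 0]
  -> pairs=5 depth=3 groups=2 -> yes

Answer: no no no no yes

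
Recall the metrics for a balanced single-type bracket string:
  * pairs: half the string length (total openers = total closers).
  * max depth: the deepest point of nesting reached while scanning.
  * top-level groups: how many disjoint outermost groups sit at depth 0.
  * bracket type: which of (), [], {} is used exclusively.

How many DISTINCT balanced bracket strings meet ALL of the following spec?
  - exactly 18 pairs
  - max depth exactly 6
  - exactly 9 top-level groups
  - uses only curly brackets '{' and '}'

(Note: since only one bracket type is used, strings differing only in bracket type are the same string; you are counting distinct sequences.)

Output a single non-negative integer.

Answer: 72891

Derivation:
Spec: pairs=18 depth=6 groups=9
Count(depth <= 6) = 1544491
Count(depth <= 5) = 1471600
Count(depth == 6) = 1544491 - 1471600 = 72891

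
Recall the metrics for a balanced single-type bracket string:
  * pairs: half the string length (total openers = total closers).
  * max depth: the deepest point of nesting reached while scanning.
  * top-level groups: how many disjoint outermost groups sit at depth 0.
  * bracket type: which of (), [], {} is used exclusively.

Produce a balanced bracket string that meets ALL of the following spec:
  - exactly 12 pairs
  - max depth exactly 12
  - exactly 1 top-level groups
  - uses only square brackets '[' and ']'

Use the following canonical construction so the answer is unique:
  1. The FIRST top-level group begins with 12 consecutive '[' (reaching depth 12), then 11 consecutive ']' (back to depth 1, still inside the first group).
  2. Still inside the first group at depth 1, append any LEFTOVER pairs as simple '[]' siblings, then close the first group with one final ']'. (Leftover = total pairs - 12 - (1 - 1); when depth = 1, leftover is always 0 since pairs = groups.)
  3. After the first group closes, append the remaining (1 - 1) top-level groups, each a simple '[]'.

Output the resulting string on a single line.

Answer: [[[[[[[[[[[[]]]]]]]]]]]]

Derivation:
Spec: pairs=12 depth=12 groups=1
Leftover pairs = 12 - 12 - (1-1) = 0
First group: deep chain of depth 12 + 0 sibling pairs
Remaining 0 groups: simple '[]' each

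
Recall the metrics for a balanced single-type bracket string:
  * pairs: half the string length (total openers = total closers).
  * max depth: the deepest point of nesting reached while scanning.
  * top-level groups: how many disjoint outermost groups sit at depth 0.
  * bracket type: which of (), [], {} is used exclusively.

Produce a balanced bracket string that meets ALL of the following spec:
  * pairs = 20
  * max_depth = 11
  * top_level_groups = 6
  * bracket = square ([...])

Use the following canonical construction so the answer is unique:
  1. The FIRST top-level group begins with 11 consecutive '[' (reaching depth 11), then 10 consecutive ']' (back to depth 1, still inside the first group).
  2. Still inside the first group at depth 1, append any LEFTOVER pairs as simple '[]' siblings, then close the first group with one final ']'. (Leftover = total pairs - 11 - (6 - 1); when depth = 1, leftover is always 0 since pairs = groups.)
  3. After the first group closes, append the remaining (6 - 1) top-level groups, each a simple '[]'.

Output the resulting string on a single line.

Spec: pairs=20 depth=11 groups=6
Leftover pairs = 20 - 11 - (6-1) = 4
First group: deep chain of depth 11 + 4 sibling pairs
Remaining 5 groups: simple '[]' each

Answer: [[[[[[[[[[[]]]]]]]]]][][][][]][][][][][]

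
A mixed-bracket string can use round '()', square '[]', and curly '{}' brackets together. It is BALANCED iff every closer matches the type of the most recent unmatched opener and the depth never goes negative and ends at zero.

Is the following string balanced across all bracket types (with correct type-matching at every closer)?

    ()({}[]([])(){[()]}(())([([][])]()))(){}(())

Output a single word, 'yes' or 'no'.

pos 0: push '('; stack = (
pos 1: ')' matches '('; pop; stack = (empty)
pos 2: push '('; stack = (
pos 3: push '{'; stack = ({
pos 4: '}' matches '{'; pop; stack = (
pos 5: push '['; stack = ([
pos 6: ']' matches '['; pop; stack = (
pos 7: push '('; stack = ((
pos 8: push '['; stack = (([
pos 9: ']' matches '['; pop; stack = ((
pos 10: ')' matches '('; pop; stack = (
pos 11: push '('; stack = ((
pos 12: ')' matches '('; pop; stack = (
pos 13: push '{'; stack = ({
pos 14: push '['; stack = ({[
pos 15: push '('; stack = ({[(
pos 16: ')' matches '('; pop; stack = ({[
pos 17: ']' matches '['; pop; stack = ({
pos 18: '}' matches '{'; pop; stack = (
pos 19: push '('; stack = ((
pos 20: push '('; stack = (((
pos 21: ')' matches '('; pop; stack = ((
pos 22: ')' matches '('; pop; stack = (
pos 23: push '('; stack = ((
pos 24: push '['; stack = (([
pos 25: push '('; stack = (([(
pos 26: push '['; stack = (([([
pos 27: ']' matches '['; pop; stack = (([(
pos 28: push '['; stack = (([([
pos 29: ']' matches '['; pop; stack = (([(
pos 30: ')' matches '('; pop; stack = (([
pos 31: ']' matches '['; pop; stack = ((
pos 32: push '('; stack = (((
pos 33: ')' matches '('; pop; stack = ((
pos 34: ')' matches '('; pop; stack = (
pos 35: ')' matches '('; pop; stack = (empty)
pos 36: push '('; stack = (
pos 37: ')' matches '('; pop; stack = (empty)
pos 38: push '{'; stack = {
pos 39: '}' matches '{'; pop; stack = (empty)
pos 40: push '('; stack = (
pos 41: push '('; stack = ((
pos 42: ')' matches '('; pop; stack = (
pos 43: ')' matches '('; pop; stack = (empty)
end: stack empty → VALID
Verdict: properly nested → yes

Answer: yes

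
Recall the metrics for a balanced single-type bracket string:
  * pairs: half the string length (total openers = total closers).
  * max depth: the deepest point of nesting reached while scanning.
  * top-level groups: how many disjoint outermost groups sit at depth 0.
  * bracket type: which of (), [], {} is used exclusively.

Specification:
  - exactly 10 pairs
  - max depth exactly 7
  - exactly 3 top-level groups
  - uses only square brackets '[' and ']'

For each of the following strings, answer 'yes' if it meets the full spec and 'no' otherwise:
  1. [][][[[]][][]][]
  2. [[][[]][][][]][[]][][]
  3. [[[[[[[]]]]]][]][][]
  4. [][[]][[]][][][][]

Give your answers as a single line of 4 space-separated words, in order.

Answer: no no yes no

Derivation:
String 1 '[][][[[]][][]][]': depth seq [1 0 1 0 1 2 3 2 1 2 1 2 1 0 1 0]
  -> pairs=8 depth=3 groups=4 -> no
String 2 '[[][[]][][][]][[]][][]': depth seq [1 2 1 2 3 2 1 2 1 2 1 2 1 0 1 2 1 0 1 0 1 0]
  -> pairs=11 depth=3 groups=4 -> no
String 3 '[[[[[[[]]]]]][]][][]': depth seq [1 2 3 4 5 6 7 6 5 4 3 2 1 2 1 0 1 0 1 0]
  -> pairs=10 depth=7 groups=3 -> yes
String 4 '[][[]][[]][][][][]': depth seq [1 0 1 2 1 0 1 2 1 0 1 0 1 0 1 0 1 0]
  -> pairs=9 depth=2 groups=7 -> no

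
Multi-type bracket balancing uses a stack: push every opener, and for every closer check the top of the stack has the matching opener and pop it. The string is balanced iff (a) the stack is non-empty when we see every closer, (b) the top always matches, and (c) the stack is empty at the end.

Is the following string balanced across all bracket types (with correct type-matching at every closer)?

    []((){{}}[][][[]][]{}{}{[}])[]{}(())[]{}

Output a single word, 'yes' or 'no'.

Answer: no

Derivation:
pos 0: push '['; stack = [
pos 1: ']' matches '['; pop; stack = (empty)
pos 2: push '('; stack = (
pos 3: push '('; stack = ((
pos 4: ')' matches '('; pop; stack = (
pos 5: push '{'; stack = ({
pos 6: push '{'; stack = ({{
pos 7: '}' matches '{'; pop; stack = ({
pos 8: '}' matches '{'; pop; stack = (
pos 9: push '['; stack = ([
pos 10: ']' matches '['; pop; stack = (
pos 11: push '['; stack = ([
pos 12: ']' matches '['; pop; stack = (
pos 13: push '['; stack = ([
pos 14: push '['; stack = ([[
pos 15: ']' matches '['; pop; stack = ([
pos 16: ']' matches '['; pop; stack = (
pos 17: push '['; stack = ([
pos 18: ']' matches '['; pop; stack = (
pos 19: push '{'; stack = ({
pos 20: '}' matches '{'; pop; stack = (
pos 21: push '{'; stack = ({
pos 22: '}' matches '{'; pop; stack = (
pos 23: push '{'; stack = ({
pos 24: push '['; stack = ({[
pos 25: saw closer '}' but top of stack is '[' (expected ']') → INVALID
Verdict: type mismatch at position 25: '}' closes '[' → no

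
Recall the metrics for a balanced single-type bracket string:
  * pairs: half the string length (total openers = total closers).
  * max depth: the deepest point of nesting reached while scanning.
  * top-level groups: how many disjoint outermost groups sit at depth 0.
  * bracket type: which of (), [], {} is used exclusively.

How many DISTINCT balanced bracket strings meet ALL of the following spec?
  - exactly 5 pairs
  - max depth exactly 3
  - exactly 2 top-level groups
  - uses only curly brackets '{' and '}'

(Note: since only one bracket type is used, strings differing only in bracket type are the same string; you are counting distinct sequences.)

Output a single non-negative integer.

Answer: 8

Derivation:
Spec: pairs=5 depth=3 groups=2
Count(depth <= 3) = 12
Count(depth <= 2) = 4
Count(depth == 3) = 12 - 4 = 8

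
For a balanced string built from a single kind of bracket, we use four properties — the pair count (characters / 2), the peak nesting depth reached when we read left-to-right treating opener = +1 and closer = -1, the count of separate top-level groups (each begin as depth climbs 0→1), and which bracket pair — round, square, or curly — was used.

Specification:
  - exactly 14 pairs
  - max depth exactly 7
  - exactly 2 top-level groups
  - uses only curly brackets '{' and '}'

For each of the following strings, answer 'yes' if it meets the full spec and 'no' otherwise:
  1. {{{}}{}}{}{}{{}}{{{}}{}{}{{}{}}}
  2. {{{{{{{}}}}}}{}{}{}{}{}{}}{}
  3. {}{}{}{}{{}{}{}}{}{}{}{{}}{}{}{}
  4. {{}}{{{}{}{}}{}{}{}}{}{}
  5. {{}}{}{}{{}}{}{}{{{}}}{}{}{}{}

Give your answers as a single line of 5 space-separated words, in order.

String 1 '{{{}}{}}{}{}{{}}{{{}}{}{}{{}{}}}': depth seq [1 2 3 2 1 2 1 0 1 0 1 0 1 2 1 0 1 2 3 2 1 2 1 2 1 2 3 2 3 2 1 0]
  -> pairs=16 depth=3 groups=5 -> no
String 2 '{{{{{{{}}}}}}{}{}{}{}{}{}}{}': depth seq [1 2 3 4 5 6 7 6 5 4 3 2 1 2 1 2 1 2 1 2 1 2 1 2 1 0 1 0]
  -> pairs=14 depth=7 groups=2 -> yes
String 3 '{}{}{}{}{{}{}{}}{}{}{}{{}}{}{}{}': depth seq [1 0 1 0 1 0 1 0 1 2 1 2 1 2 1 0 1 0 1 0 1 0 1 2 1 0 1 0 1 0 1 0]
  -> pairs=16 depth=2 groups=12 -> no
String 4 '{{}}{{{}{}{}}{}{}{}}{}{}': depth seq [1 2 1 0 1 2 3 2 3 2 3 2 1 2 1 2 1 2 1 0 1 0 1 0]
  -> pairs=12 depth=3 groups=4 -> no
String 5 '{{}}{}{}{{}}{}{}{{{}}}{}{}{}{}': depth seq [1 2 1 0 1 0 1 0 1 2 1 0 1 0 1 0 1 2 3 2 1 0 1 0 1 0 1 0 1 0]
  -> pairs=15 depth=3 groups=11 -> no

Answer: no yes no no no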